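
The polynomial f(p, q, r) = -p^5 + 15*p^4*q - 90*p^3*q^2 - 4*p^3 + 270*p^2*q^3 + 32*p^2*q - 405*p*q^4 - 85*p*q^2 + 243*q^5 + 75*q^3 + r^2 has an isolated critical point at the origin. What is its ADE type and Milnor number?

Type D6, Milnor number mu = 6.

The Hessian of f at 0 is [[0, 0, 0], [0, 0, 0], [0, 0, 2]] with rank 1, so corank 2. A Groebner basis of the Jacobian ideal J(f) in C{p,q,r} is {32*p*q/5 + q^4 - 16*q^2, p*q^2 - 5*q^3/2, p^2 - 11*p*q/2 + 15*q^2/2, r}; counting standard monomials gives mu = 6. Corank 2; j^3 = -(p - 3*q)*(2*p - 5*q)^2 has shape L^2 M (L != M), so D-series; mu = 6 gives D_6.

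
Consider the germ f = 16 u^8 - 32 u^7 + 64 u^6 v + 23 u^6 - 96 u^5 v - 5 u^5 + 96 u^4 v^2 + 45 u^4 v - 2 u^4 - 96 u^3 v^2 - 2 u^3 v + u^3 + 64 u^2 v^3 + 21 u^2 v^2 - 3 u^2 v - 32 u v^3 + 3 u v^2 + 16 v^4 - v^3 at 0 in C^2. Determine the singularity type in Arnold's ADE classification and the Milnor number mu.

Type E6, Milnor number mu = 6.

The Hessian of f at 0 has rank 0. Corank 2; j^3 = (u - v)^3 is a perfect cube, so E-series; the 4-jet and mu = 6 give E_6.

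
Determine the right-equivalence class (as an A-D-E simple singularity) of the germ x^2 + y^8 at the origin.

The Hessian of f at 0 has rank 1. Corank 1: A-series; mu = 7 gives A_7.

A7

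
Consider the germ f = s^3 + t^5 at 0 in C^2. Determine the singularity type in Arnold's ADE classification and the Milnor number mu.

Type E_8, Milnor number mu = 8.

The Hessian of f at 0 is [[0, 0], [0, 0]] with rank 0, so corank 2. A Groebner basis of the Jacobian ideal J(f) in C{s,t} is {t^4, s^2}; counting standard monomials gives mu = 8. Corank 2; j^3 = s^3 is a perfect cube, so E-series; the 5-jet and mu = 8 give E_8.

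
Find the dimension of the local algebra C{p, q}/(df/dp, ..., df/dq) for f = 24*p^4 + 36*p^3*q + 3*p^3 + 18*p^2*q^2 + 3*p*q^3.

The Hessian of f at 0 has rank 0. Corank 2; j^3 = 3*p^3 is a perfect cube, so E-series; the 4-jet and mu = 7 give E_7.

7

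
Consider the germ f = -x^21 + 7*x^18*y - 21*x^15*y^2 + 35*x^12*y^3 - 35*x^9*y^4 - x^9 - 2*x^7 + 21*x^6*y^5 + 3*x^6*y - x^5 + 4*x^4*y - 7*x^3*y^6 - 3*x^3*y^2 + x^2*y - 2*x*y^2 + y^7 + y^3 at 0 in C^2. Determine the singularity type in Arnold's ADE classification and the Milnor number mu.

Type D8, Milnor number mu = 8.

The Hessian of f at 0 has rank 0. Corank 2; j^3 = y*(x - y)^2 has shape L^2 M (L != M), so D-series; mu = 8 gives D_8.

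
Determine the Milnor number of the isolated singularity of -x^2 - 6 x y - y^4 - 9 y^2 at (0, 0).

3

The Hessian of f at 0 has rank 1. Corank 1: A-series; mu = 3 gives A_3.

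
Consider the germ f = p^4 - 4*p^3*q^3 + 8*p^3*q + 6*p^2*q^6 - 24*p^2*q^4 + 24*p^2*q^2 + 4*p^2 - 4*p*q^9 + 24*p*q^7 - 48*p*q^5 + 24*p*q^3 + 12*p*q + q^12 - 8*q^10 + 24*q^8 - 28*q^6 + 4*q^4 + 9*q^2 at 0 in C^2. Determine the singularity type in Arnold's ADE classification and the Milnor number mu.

Type A_3, Milnor number mu = 3.

The Hessian of f at 0 is [[8, 12], [12, 18]] with rank 1, so corank 1. A Groebner basis of the Jacobian ideal J(f) in C{p,q} is {q^3, p + 3*q/2}; counting standard monomials gives mu = 3. Corank 1: A-series; mu = 3 gives A_3.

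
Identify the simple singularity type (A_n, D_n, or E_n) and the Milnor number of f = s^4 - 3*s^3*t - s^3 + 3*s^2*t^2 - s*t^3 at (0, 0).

Type E_7, Milnor number mu = 7.

The Hessian of f at 0 has rank 0. Corank 2; j^3 = -s^3 is a perfect cube, so E-series; the 4-jet and mu = 7 give E_7.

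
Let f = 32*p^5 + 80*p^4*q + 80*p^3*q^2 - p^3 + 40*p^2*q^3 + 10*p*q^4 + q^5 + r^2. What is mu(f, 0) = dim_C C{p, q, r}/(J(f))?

8

The Hessian of f at 0 has rank 1. Corank 2; j^3 = -p^3 is a perfect cube, so E-series; the 5-jet and mu = 8 give E_8.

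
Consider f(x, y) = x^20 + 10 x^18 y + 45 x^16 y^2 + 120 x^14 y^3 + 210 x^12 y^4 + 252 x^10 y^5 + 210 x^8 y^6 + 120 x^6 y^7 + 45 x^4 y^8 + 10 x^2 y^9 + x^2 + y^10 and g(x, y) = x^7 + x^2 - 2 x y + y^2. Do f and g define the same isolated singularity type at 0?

The Hessian of f at 0 has rank 1. Corank 1: A-series; mu = 9 gives A_9. The Hessian of g at 0 has rank 1. Corank 1: A-series; mu = 6 gives A_6. f is A_9 but g is A_6, hence not right-equivalent.

No.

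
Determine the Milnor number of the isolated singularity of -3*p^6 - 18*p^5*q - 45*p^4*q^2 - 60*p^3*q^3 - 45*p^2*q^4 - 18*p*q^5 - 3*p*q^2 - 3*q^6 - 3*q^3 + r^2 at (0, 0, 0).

7

The Hessian of f at 0 has rank 1. Corank 2; j^3 = -3*q^2*(p + q) has shape L^2 M (L != M), so D-series; mu = 7 gives D_7.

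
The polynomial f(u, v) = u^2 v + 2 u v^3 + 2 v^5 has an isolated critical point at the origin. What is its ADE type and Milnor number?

Type D_6, Milnor number mu = 6.

The Hessian of f at 0 is [[0, 0], [0, 0]] with rank 0, so corank 2. A Groebner basis of the Jacobian ideal J(f) in C{u,v} is {u^3, u^2*v, -u^2/4 + u*v^2, u*v + v^3}; counting standard monomials gives mu = 6. Corank 2; j^3 = u^2*v has shape L^2 M (L != M), so D-series; mu = 6 gives D_6.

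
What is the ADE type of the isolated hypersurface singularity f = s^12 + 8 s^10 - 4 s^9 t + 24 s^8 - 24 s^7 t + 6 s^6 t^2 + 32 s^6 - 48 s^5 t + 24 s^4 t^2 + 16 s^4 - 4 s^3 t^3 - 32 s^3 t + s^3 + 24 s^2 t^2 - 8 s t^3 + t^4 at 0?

E6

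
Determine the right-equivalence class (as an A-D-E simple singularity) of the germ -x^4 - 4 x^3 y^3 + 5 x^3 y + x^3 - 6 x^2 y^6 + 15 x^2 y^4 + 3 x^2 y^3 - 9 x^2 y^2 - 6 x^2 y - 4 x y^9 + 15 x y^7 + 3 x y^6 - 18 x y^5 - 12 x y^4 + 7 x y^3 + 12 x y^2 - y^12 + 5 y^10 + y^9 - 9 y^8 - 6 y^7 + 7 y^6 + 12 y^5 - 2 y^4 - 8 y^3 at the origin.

E7

The Hessian of f at 0 has rank 0. Corank 2; j^3 = (x - 2*y)^3 is a perfect cube, so E-series; the 4-jet and mu = 7 give E_7.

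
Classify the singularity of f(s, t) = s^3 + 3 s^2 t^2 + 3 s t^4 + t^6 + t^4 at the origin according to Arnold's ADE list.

The Hessian of f at 0 has rank 0. Corank 2; j^3 = s^3 is a perfect cube, so E-series; the 4-jet and mu = 6 give E_6.

E6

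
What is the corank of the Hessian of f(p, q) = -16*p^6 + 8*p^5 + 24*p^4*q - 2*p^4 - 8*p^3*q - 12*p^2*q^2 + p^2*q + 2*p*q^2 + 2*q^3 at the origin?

2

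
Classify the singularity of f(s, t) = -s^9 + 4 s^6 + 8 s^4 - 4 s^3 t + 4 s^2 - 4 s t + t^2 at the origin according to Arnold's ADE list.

A_{8}

The Hessian of f at 0 has rank 1. Corank 1: A-series; mu = 8 gives A_8.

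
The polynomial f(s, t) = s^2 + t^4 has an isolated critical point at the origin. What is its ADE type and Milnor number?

The Hessian of f at 0 is [[2, 0], [0, 0]] with rank 1, so corank 1. A Groebner basis of the Jacobian ideal J(f) in C{s,t} is {t^3, s}; counting standard monomials gives mu = 3. Corank 1: A-series; mu = 3 gives A_3.

Type A_{3}, Milnor number mu = 3.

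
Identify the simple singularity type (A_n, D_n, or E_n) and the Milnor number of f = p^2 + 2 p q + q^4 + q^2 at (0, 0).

The Hessian of f at 0 is [[2, 2], [2, 2]] with rank 1, so corank 1. A Groebner basis of the Jacobian ideal J(f) in C{p,q} is {q^3, p + q}; counting standard monomials gives mu = 3. Corank 1: A-series; mu = 3 gives A_3.

Type A3, Milnor number mu = 3.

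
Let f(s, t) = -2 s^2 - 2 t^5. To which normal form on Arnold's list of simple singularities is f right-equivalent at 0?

The Hessian of f at 0 has rank 1. Corank 1: A-series; mu = 4 gives A_4.

A_{4}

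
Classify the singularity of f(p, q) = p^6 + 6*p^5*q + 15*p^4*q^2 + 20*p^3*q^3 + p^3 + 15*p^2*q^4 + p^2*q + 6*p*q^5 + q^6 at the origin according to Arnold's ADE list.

The Hessian of f at 0 has rank 0. Corank 2; j^3 = p^2*(p + q) has shape L^2 M (L != M), so D-series; mu = 7 gives D_7.

D_{7}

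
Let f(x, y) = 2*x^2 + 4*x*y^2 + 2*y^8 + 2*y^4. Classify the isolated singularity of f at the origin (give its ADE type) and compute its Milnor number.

Type A7, Milnor number mu = 7.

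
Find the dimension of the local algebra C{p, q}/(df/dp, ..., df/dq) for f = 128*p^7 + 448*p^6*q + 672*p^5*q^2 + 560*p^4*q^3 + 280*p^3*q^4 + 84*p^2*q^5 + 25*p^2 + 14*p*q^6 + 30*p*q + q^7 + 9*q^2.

6

The Hessian of f at 0 has rank 1. Corank 1: A-series; mu = 6 gives A_6.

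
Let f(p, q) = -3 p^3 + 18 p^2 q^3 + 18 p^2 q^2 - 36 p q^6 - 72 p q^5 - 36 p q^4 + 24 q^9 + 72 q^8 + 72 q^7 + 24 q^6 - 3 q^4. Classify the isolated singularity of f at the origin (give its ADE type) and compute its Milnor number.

Type E_6, Milnor number mu = 6.

The Hessian of f at 0 is [[0, 0], [0, 0]] with rank 0, so corank 2. A Groebner basis of the Jacobian ideal J(f) in C{p,q} is {p^3, p^2*q, -p^2/4 + p*q^2, q^3}; counting standard monomials gives mu = 6. Corank 2; j^3 = -3*p^3 is a perfect cube, so E-series; the 4-jet and mu = 6 give E_6.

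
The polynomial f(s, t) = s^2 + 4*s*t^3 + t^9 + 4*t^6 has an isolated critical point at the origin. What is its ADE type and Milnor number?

The Hessian of f at 0 has rank 1. Corank 1: A-series; mu = 8 gives A_8.

Type A8, Milnor number mu = 8.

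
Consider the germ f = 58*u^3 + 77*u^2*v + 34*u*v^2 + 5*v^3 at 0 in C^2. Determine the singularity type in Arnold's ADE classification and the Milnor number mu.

The Hessian of f at 0 has rank 0. Corank 2; j^3 = (2*u + v)*(29*u^2 + 24*u*v + 5*v^2) splits into three distinct lines over C (the quadratic factor has nonzero discriminant), so D_4.

Type D_{4}, Milnor number mu = 4.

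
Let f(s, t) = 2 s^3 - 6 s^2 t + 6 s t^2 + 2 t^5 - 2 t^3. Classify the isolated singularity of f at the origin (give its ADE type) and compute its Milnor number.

Type E_{8}, Milnor number mu = 8.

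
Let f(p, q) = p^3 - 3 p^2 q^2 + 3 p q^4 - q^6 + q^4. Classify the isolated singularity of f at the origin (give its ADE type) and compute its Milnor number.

The Hessian of f at 0 has rank 0. Corank 2; j^3 = p^3 is a perfect cube, so E-series; the 4-jet and mu = 6 give E_6.

Type E6, Milnor number mu = 6.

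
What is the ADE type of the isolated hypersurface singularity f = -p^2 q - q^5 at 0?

The Hessian of f at 0 has rank 0. Corank 2; j^3 = -p^2*q has shape L^2 M (L != M), so D-series; mu = 6 gives D_6.

D_6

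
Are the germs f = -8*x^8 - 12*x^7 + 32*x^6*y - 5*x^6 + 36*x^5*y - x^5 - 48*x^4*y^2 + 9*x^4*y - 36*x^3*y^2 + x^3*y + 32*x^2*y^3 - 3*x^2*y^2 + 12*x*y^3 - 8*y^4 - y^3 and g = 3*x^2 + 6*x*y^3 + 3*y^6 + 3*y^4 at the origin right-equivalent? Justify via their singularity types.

No.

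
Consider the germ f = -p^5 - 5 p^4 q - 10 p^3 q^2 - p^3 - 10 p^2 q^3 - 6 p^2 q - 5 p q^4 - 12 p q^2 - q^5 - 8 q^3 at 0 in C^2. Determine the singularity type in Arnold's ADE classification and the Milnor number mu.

The Hessian of f at 0 is [[0, 0], [0, 0]] with rank 0, so corank 2. A Groebner basis of the Jacobian ideal J(f) in C{p,q} is {q^5, p*q^3 + 7*q^4/4, p^2 + 4*p*q + 4*q^2}; counting standard monomials gives mu = 8. Corank 2; j^3 = -(p + 2*q)^3 is a perfect cube, so E-series; the 5-jet and mu = 8 give E_8.

Type E8, Milnor number mu = 8.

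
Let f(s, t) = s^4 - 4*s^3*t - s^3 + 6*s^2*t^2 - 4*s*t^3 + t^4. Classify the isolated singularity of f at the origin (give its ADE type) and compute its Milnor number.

Type E_{6}, Milnor number mu = 6.

The Hessian of f at 0 is [[0, 0], [0, 0]] with rank 0, so corank 2. A Groebner basis of the Jacobian ideal J(f) in C{s,t} is {t^4, s*t^2 - t^3/3, s^2}; counting standard monomials gives mu = 6. Corank 2; j^3 = -s^3 is a perfect cube, so E-series; the 4-jet and mu = 6 give E_6.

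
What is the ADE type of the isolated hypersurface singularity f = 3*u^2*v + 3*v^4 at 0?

D_{5}

The Hessian of f at 0 has rank 0. Corank 2; j^3 = 3*u^2*v has shape L^2 M (L != M), so D-series; mu = 5 gives D_5.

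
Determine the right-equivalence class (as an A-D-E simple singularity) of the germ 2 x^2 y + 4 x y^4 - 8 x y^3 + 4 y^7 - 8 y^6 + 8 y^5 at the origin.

D_{8}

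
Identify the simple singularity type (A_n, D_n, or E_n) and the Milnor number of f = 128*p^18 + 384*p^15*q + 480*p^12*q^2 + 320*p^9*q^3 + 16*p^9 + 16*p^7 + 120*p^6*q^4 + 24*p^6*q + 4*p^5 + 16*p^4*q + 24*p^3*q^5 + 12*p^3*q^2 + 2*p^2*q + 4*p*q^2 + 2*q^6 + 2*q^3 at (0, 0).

Type D_7, Milnor number mu = 7.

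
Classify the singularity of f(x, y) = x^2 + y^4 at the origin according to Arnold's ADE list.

A_{3}

The Hessian of f at 0 is [[2, 0], [0, 0]] with rank 1, so corank 1. A Groebner basis of the Jacobian ideal J(f) in C{x,y} is {y^3, x}; counting standard monomials gives mu = 3. Corank 1: A-series; mu = 3 gives A_3.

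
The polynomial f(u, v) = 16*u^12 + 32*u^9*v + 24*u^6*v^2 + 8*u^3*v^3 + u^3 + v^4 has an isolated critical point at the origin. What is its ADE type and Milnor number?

Type E_6, Milnor number mu = 6.

The Hessian of f at 0 is [[0, 0], [0, 0]] with rank 0, so corank 2. A Groebner basis of the Jacobian ideal J(f) in C{u,v} is {v^3, u^2}; counting standard monomials gives mu = 6. Corank 2; j^3 = u^3 is a perfect cube, so E-series; the 4-jet and mu = 6 give E_6.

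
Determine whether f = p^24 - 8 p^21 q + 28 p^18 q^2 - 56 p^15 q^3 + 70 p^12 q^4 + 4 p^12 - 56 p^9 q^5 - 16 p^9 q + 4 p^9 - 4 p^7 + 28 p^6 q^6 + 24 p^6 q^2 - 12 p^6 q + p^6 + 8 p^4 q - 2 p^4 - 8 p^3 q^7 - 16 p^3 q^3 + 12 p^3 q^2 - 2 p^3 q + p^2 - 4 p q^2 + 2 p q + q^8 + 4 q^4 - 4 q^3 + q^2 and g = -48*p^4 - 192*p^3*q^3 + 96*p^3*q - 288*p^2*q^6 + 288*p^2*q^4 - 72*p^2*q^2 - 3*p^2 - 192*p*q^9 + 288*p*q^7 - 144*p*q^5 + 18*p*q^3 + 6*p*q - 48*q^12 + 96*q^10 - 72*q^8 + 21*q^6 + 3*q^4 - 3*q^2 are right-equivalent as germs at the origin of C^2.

No.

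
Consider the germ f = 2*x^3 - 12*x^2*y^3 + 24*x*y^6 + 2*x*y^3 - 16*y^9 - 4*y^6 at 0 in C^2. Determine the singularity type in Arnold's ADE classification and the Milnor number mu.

Type E_7, Milnor number mu = 7.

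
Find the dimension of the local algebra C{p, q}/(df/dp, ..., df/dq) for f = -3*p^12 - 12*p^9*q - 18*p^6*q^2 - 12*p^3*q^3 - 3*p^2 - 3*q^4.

The Hessian of f at 0 has rank 1. Corank 1: A-series; mu = 3 gives A_3.

3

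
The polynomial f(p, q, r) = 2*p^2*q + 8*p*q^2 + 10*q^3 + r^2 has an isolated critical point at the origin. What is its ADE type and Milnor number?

The Hessian of f at 0 has rank 1. Corank 2; j^3 = 2*q*(p^2 + 4*p*q + 5*q^2) splits into three distinct lines over C (the quadratic factor has nonzero discriminant), so D_4.

Type D_{4}, Milnor number mu = 4.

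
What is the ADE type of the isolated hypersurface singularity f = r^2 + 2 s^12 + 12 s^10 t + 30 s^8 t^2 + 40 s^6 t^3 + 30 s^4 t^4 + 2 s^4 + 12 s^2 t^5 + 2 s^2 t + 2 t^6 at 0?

The Hessian of f at 0 is [[0, 0, 0], [0, 0, 0], [0, 0, 2]] with rank 1, so corank 2. A Groebner basis of the Jacobian ideal J(f) in C{s,t,r} is {s^2/6 + t^5, s^3, s*t, r}; counting standard monomials gives mu = 7. Corank 2; j^3 = 2*s^2*t has shape L^2 M (L != M), so D-series; mu = 7 gives D_7.

D_7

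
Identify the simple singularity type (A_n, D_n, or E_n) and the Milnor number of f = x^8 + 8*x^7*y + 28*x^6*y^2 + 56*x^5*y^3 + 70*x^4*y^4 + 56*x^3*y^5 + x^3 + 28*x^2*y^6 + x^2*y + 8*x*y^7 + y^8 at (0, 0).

The Hessian of f at 0 is [[0, 0], [0, 0]] with rank 0, so corank 2. A Groebner basis of the Jacobian ideal J(f) in C{x,y} is {-x*y/8 + y^7, x*y^2, x^2 + x*y}; counting standard monomials gives mu = 9. Corank 2; j^3 = x^2*(x + y) has shape L^2 M (L != M), so D-series; mu = 9 gives D_9.

Type D9, Milnor number mu = 9.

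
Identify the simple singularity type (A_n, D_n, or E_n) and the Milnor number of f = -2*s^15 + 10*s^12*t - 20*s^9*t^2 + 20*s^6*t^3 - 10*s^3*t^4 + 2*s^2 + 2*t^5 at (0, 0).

Type A_{4}, Milnor number mu = 4.

The Hessian of f at 0 has rank 1. Corank 1: A-series; mu = 4 gives A_4.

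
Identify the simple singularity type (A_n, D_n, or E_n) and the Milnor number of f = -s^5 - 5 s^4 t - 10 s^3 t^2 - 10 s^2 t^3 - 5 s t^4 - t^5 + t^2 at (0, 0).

Type A_4, Milnor number mu = 4.

The Hessian of f at 0 has rank 1. Corank 1: A-series; mu = 4 gives A_4.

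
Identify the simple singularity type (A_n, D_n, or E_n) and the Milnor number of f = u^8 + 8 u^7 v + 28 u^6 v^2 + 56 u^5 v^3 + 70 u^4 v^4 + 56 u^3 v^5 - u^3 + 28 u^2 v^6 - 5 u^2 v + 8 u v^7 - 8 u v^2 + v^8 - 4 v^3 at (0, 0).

Type D_9, Milnor number mu = 9.

The Hessian of f at 0 has rank 0. Corank 2; j^3 = -(u + v)*(u + 2*v)^2 has shape L^2 M (L != M), so D-series; mu = 9 gives D_9.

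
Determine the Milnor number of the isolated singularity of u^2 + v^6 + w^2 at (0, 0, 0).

The Hessian of f at 0 is [[2, 0, 0], [0, 0, 0], [0, 0, 2]] with rank 2, so corank 1. A Groebner basis of the Jacobian ideal J(f) in C{u,v,w} is {v^5, u, w}; counting standard monomials gives mu = 5. Corank 1: A-series; mu = 5 gives A_5.

5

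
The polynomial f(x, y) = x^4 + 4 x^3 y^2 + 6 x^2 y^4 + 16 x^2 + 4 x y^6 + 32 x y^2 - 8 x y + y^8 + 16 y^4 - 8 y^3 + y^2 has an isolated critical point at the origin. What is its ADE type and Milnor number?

The Hessian of f at 0 is [[32, -8], [-8, 2]] with rank 1, so corank 1. A Groebner basis of the Jacobian ideal J(f) in C{x,y} is {x^2 + x/16 - y/64, x*y + x/4 - y/16, x + y^2 - y/4}; counting standard monomials gives mu = 3. Corank 1: A-series; mu = 3 gives A_3.

Type A_3, Milnor number mu = 3.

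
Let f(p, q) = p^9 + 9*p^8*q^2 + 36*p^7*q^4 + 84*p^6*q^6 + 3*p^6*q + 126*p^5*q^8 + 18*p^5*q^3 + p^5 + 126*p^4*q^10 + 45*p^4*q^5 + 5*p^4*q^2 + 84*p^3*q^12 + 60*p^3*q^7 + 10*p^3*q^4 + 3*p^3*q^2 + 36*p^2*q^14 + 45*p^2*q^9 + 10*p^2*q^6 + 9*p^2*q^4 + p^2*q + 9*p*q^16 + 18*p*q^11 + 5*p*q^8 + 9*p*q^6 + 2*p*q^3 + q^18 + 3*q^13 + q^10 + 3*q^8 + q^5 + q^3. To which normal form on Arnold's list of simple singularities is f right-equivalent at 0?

D4

The Hessian of f at 0 has rank 0. Corank 2; j^3 = q*(p^2 + q^2) splits into three distinct lines over C (the quadratic factor has nonzero discriminant), so D_4.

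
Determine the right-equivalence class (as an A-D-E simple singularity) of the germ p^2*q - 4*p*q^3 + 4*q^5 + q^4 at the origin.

D_5

The Hessian of f at 0 is [[0, 0], [0, 0]] with rank 0, so corank 2. A Groebner basis of the Jacobian ideal J(f) in C{p,q} is {p*q^2, -p*q/2 + q^3, p^2 + 2*p*q}; counting standard monomials gives mu = 5. Corank 2; j^3 = p^2*q has shape L^2 M (L != M), so D-series; mu = 5 gives D_5.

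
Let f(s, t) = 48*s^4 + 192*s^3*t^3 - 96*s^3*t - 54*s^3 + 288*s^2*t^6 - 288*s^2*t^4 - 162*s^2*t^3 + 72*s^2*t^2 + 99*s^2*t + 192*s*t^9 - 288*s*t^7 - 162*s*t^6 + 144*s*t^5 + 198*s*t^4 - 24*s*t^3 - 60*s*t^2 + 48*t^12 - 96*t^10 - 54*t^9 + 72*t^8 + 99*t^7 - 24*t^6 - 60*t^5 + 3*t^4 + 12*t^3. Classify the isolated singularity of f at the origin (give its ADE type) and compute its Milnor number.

Type D_5, Milnor number mu = 5.

The Hessian of f at 0 is [[0, 0], [0, 0]] with rank 0, so corank 2. A Groebner basis of the Jacobian ideal J(f) in C{s,t} is {s*t^2 + 27*s*t/4 - 9*t^2/2, 81*s*t/8 + t^3 - 27*t^2/4, s^2 - 7*s*t/6 + t^2/3}; counting standard monomials gives mu = 5. Corank 2; j^3 = -3*(2*s - t)*(3*s - 2*t)^2 has shape L^2 M (L != M), so D-series; mu = 5 gives D_5.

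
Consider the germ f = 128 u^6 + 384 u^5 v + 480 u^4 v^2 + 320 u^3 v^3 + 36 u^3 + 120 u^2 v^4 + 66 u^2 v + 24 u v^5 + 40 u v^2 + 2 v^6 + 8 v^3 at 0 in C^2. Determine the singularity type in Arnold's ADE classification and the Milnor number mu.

Type D7, Milnor number mu = 7.

The Hessian of f at 0 has rank 0. Corank 2; j^3 = 2*(2*u + v)*(3*u + 2*v)^2 has shape L^2 M (L != M), so D-series; mu = 7 gives D_7.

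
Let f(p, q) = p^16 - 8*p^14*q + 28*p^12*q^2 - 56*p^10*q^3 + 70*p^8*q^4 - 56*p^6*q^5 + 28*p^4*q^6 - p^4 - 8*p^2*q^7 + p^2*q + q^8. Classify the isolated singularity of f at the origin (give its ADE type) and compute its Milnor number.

The Hessian of f at 0 is [[0, 0], [0, 0]] with rank 0, so corank 2. A Groebner basis of the Jacobian ideal J(f) in C{p,q} is {p^2/8 + q^7, p^3, p*q}; counting standard monomials gives mu = 9. Corank 2; j^3 = p^2*q has shape L^2 M (L != M), so D-series; mu = 9 gives D_9.

Type D9, Milnor number mu = 9.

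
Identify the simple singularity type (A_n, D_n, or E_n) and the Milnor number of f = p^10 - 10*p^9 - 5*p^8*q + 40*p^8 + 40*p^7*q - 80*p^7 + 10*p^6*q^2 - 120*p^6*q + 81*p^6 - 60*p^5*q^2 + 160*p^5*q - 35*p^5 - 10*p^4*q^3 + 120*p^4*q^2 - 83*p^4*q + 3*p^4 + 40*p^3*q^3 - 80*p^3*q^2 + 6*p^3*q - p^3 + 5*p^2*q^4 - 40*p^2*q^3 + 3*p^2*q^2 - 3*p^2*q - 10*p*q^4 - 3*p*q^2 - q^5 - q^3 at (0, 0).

The Hessian of f at 0 is [[0, 0], [0, 0]] with rank 0, so corank 2. A Groebner basis of the Jacobian ideal J(f) in C{p,q} is {-7*p^2/12 + p*q^3 + 7*p*q^2/6 - 7*p*q/6 + 7*q^3/6 - 7*q^2/12, 2*p^2/3 - 4*p*q^2/3 + 4*p*q/3 + q^4 - 4*q^3/3 + 2*q^2/3, p^3 - p^2/2 - 2*p*q^2 - p*q - q^3 - q^2/2, p^2*q + p^2/6 + 5*p*q^2/3 + p*q/3 + 2*q^3/3 + q^2/6}; counting standard monomials gives mu = 8. Corank 2; j^3 = -(p + q)^3 is a perfect cube, so E-series; the 5-jet and mu = 8 give E_8.

Type E_8, Milnor number mu = 8.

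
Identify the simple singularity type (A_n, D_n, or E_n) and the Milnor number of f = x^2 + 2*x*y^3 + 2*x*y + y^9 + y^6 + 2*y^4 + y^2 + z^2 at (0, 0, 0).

The Hessian of f at 0 has rank 2. Corank 1: A-series; mu = 8 gives A_8.

Type A_8, Milnor number mu = 8.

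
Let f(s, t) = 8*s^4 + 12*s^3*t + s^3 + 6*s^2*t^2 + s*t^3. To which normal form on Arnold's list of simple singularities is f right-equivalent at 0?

The Hessian of f at 0 is [[0, 0], [0, 0]] with rank 0, so corank 2. A Groebner basis of the Jacobian ideal J(f) in C{s,t} is {3*s^2/4 + t^4 + t^3/4, s^3, s^2*t - s^2/4 - t^3/12, s^2 + s*t^2 + t^3/3}; counting standard monomials gives mu = 7. Corank 2; j^3 = s^3 is a perfect cube, so E-series; the 4-jet and mu = 7 give E_7.

E_7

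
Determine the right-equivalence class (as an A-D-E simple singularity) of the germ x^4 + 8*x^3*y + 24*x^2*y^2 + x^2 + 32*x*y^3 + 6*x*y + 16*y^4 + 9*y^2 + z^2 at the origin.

The Hessian of f at 0 has rank 2. Corank 1: A-series; mu = 3 gives A_3.

A_{3}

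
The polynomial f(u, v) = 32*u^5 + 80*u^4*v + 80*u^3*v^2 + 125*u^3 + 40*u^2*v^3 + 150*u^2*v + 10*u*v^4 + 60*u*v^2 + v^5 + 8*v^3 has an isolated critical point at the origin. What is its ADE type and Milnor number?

The Hessian of f at 0 is [[0, 0], [0, 0]] with rank 0, so corank 2. A Groebner basis of the Jacobian ideal J(f) in C{u,v} is {v^5, u*v^3 + 17*v^4/40, u^2 + 4*u*v/5 + 4*v^2/25}; counting standard monomials gives mu = 8. Corank 2; j^3 = (5*u + 2*v)^3 is a perfect cube, so E-series; the 5-jet and mu = 8 give E_8.

Type E_8, Milnor number mu = 8.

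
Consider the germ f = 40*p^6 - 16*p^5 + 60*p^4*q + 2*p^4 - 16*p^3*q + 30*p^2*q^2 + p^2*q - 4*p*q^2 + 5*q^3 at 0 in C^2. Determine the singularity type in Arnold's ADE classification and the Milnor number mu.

The Hessian of f at 0 is [[0, 0], [0, 0]] with rank 0, so corank 2. A Groebner basis of the Jacobian ideal J(f) in C{p,q} is {q^3, p^2 - q^2, p*q - 2*q^2}; counting standard monomials gives mu = 4. Corank 2; j^3 = q*(p^2 - 4*p*q + 5*q^2) splits into three distinct lines over C (the quadratic factor has nonzero discriminant), so D_4.

Type D_4, Milnor number mu = 4.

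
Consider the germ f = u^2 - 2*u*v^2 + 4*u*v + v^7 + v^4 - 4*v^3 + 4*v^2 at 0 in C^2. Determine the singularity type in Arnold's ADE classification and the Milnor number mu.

Type A_{6}, Milnor number mu = 6.

The Hessian of f at 0 has rank 1. Corank 1: A-series; mu = 6 gives A_6.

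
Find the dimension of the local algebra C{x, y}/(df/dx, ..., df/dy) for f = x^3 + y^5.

The Hessian of f at 0 is [[0, 0], [0, 0]] with rank 0, so corank 2. A Groebner basis of the Jacobian ideal J(f) in C{x,y} is {y^4, x^2}; counting standard monomials gives mu = 8. Corank 2; j^3 = x^3 is a perfect cube, so E-series; the 5-jet and mu = 8 give E_8.

8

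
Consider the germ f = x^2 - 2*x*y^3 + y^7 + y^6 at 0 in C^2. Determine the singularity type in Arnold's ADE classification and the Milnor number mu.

The Hessian of f at 0 has rank 1. Corank 1: A-series; mu = 6 gives A_6.

Type A_{6}, Milnor number mu = 6.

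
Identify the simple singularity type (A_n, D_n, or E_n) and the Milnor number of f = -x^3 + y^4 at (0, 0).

The Hessian of f at 0 has rank 0. Corank 2; j^3 = -x^3 is a perfect cube, so E-series; the 4-jet and mu = 6 give E_6.

Type E_6, Milnor number mu = 6.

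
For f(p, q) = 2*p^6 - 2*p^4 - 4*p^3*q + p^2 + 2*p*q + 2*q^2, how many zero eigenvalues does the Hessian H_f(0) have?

0

The Hessian at 0 is [[2, 2], [2, 4]] of rank 2; hence corank 0.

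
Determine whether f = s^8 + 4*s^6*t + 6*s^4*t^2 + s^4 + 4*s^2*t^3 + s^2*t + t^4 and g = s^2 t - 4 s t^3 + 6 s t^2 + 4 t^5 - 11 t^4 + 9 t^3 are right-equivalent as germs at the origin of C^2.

Yes.

The Hessian of f at 0 is [[0, 0], [0, 0]] with rank 0, so corank 2. A Groebner basis of the Jacobian ideal J(f) in C{s,t} is {s^3, s^2/4 + t^3, s*t}; counting standard monomials gives mu = 5. Corank 2; j^3 = s^2*t has shape L^2 M (L != M), so D-series; mu = 5 gives D_5. The Hessian of g at 0 is [[0, 0], [0, 0]] with rank 0, so corank 2. A Groebner basis of the Jacobian ideal J(g) in C{s,t} is {s*t^2 + 3*s*t/2 + 9*t^2/2, -s*t/2 + t^3 - 3*t^2/2, s^2 + 8*s*t + 15*t^2}; counting standard monomials gives mu = 5. Corank 2; j^3 = t*(s + 3*t)^2 has shape L^2 M (L != M), so D-series; mu = 5 gives D_5. Both have type D_5, hence right-equivalent.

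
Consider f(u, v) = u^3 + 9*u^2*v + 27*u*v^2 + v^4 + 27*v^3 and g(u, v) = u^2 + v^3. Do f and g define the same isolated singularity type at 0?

The Hessian of f at 0 has rank 0. Corank 2; j^3 = (u + 3*v)^3 is a perfect cube, so E-series; the 4-jet and mu = 6 give E_6. The Hessian of g at 0 has rank 1. Corank 1: A-series; mu = 2 gives A_2. f is E_6 but g is A_2, hence not right-equivalent.

No.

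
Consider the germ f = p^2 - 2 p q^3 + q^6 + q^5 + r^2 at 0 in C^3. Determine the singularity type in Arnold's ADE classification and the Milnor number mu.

Type A4, Milnor number mu = 4.

The Hessian of f at 0 is [[2, 0, 0], [0, 0, 0], [0, 0, 2]] with rank 2, so corank 1. A Groebner basis of the Jacobian ideal J(f) in C{p,q,r} is {-p + q^3, p^2, p*q, r}; counting standard monomials gives mu = 4. Corank 1: A-series; mu = 4 gives A_4.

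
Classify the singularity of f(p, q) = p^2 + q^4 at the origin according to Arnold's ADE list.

The Hessian of f at 0 has rank 1. Corank 1: A-series; mu = 3 gives A_3.

A_3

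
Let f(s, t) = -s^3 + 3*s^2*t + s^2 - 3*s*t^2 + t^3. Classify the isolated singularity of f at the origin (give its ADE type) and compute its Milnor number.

Type A2, Milnor number mu = 2.

The Hessian of f at 0 has rank 1. Corank 1: A-series; mu = 2 gives A_2.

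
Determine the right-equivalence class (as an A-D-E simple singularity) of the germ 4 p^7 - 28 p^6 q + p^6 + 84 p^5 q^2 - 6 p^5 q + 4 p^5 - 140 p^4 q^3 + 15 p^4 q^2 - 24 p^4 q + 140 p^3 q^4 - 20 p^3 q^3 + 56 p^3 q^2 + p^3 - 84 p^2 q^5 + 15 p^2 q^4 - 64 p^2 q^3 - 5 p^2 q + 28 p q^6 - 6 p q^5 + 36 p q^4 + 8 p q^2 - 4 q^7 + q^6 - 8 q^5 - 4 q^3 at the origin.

D_{7}

The Hessian of f at 0 has rank 0. Corank 2; j^3 = (p - 2*q)^2*(p - q) has shape L^2 M (L != M), so D-series; mu = 7 gives D_7.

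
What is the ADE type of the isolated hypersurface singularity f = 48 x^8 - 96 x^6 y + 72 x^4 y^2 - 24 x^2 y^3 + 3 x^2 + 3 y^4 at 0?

A_{3}

The Hessian of f at 0 has rank 1. Corank 1: A-series; mu = 3 gives A_3.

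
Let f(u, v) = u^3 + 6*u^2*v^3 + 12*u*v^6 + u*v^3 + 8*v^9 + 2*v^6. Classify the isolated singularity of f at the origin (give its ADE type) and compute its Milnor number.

Type E_7, Milnor number mu = 7.

The Hessian of f at 0 has rank 0. Corank 2; j^3 = u^3 is a perfect cube, so E-series; the 4-jet and mu = 7 give E_7.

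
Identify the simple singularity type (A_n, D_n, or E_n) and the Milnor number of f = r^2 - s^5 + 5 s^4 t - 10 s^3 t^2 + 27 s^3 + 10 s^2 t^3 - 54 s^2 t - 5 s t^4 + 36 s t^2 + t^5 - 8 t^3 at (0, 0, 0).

Type E_{8}, Milnor number mu = 8.

The Hessian of f at 0 has rank 1. Corank 2; j^3 = (3*s - 2*t)^3 is a perfect cube, so E-series; the 5-jet and mu = 8 give E_8.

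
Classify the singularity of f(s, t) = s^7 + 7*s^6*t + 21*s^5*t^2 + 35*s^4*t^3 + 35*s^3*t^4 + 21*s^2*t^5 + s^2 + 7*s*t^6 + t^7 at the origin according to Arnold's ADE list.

A6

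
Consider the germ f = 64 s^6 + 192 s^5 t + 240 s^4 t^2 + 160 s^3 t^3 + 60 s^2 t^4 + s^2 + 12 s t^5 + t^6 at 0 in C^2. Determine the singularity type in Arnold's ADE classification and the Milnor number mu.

Type A_{5}, Milnor number mu = 5.

The Hessian of f at 0 has rank 1. Corank 1: A-series; mu = 5 gives A_5.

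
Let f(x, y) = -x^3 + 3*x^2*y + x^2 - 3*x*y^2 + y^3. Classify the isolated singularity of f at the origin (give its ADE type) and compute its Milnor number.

Type A2, Milnor number mu = 2.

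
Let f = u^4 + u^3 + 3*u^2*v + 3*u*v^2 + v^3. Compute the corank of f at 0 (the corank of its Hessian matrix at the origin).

The Hessian at 0 is [[0, 0], [0, 0]] of rank 0; hence corank 2.

2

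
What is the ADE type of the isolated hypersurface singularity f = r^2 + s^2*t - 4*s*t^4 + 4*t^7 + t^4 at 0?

D_{5}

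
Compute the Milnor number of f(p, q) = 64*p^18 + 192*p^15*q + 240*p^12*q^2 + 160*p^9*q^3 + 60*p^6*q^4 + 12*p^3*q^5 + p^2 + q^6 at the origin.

5

The Hessian of f at 0 is [[2, 0], [0, 0]] with rank 1, so corank 1. A Groebner basis of the Jacobian ideal J(f) in C{p,q} is {q^5, p}; counting standard monomials gives mu = 5. Corank 1: A-series; mu = 5 gives A_5.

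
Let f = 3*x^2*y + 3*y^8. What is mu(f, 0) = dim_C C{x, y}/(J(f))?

9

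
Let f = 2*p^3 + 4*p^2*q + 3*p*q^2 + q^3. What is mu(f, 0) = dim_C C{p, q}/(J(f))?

4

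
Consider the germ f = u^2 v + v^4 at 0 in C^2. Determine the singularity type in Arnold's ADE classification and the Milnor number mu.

Type D_5, Milnor number mu = 5.

The Hessian of f at 0 has rank 0. Corank 2; j^3 = u^2*v has shape L^2 M (L != M), so D-series; mu = 5 gives D_5.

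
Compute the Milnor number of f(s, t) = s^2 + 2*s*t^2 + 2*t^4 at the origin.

3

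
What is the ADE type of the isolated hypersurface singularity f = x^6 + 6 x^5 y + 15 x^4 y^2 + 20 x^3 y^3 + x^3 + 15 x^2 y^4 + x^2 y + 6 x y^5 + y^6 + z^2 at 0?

D7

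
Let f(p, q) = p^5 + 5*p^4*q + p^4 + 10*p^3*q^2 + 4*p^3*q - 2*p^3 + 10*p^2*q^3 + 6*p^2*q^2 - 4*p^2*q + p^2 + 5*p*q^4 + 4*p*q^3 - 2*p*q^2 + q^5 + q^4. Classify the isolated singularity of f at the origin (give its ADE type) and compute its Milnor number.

The Hessian of f at 0 has rank 1. Corank 1: A-series; mu = 4 gives A_4.

Type A_{4}, Milnor number mu = 4.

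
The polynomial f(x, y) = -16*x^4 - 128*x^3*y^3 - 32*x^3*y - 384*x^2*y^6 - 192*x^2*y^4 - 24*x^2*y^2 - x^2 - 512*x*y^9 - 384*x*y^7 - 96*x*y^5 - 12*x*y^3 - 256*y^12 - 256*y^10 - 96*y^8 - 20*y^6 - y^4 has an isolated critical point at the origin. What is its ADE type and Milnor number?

Type A_{3}, Milnor number mu = 3.

The Hessian of f at 0 has rank 1. Corank 1: A-series; mu = 3 gives A_3.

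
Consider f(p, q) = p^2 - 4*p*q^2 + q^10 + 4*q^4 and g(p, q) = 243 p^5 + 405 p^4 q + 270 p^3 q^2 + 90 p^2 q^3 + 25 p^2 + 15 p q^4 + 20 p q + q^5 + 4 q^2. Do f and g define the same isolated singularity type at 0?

The Hessian of f at 0 is [[2, 0], [0, 0]] with rank 1, so corank 1. A Groebner basis of the Jacobian ideal J(f) in C{p,q} is {p^5, p^4*q, -p/2 + q^2}; counting standard monomials gives mu = 9. Corank 1: A-series; mu = 9 gives A_9. The Hessian of g at 0 is [[50, 20], [20, 8]] with rank 1, so corank 1. A Groebner basis of the Jacobian ideal J(g) in C{p,q} is {q^4, p + 2*q/5}; counting standard monomials gives mu = 4. Corank 1: A-series; mu = 4 gives A_4. f is A_9 but g is A_4, hence not right-equivalent.

No.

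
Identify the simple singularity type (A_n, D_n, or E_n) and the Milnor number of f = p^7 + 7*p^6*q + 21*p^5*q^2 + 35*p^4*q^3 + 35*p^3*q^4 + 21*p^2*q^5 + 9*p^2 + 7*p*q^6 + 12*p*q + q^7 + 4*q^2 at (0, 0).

Type A_6, Milnor number mu = 6.

The Hessian of f at 0 is [[18, 12], [12, 8]] with rank 1, so corank 1. A Groebner basis of the Jacobian ideal J(f) in C{p,q} is {q^6, p + 2*q/3}; counting standard monomials gives mu = 6. Corank 1: A-series; mu = 6 gives A_6.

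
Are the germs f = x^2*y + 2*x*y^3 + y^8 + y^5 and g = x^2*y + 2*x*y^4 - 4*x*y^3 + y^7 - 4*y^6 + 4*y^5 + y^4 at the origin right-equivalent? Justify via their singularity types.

No.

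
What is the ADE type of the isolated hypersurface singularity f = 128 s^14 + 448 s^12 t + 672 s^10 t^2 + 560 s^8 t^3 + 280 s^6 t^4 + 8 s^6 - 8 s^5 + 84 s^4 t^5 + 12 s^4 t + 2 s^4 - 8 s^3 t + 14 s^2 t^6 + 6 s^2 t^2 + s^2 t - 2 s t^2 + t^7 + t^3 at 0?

The Hessian of f at 0 has rank 0. Corank 2; j^3 = t*(s - t)^2 has shape L^2 M (L != M), so D-series; mu = 8 gives D_8.

D_{8}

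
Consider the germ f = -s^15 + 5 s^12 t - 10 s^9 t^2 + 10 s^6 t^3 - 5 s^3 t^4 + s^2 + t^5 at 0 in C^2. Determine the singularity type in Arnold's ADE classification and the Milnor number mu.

Type A_4, Milnor number mu = 4.

The Hessian of f at 0 has rank 1. Corank 1: A-series; mu = 4 gives A_4.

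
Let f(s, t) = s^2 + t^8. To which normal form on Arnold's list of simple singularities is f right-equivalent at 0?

A_{7}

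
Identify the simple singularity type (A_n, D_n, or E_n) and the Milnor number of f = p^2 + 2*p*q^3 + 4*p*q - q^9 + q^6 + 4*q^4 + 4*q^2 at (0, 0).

Type A8, Milnor number mu = 8.

The Hessian of f at 0 is [[2, 4], [4, 8]] with rank 1, so corank 1. A Groebner basis of the Jacobian ideal J(f) in C{p,q} is {p^2*q^2 - 4*p^2 - 12*p*q - 8*q^2, p^3 + 6*p^2*q + 12*p*q^2 - 8*p - 16*q, p + q^3 + 2*q}; counting standard monomials gives mu = 8. Corank 1: A-series; mu = 8 gives A_8.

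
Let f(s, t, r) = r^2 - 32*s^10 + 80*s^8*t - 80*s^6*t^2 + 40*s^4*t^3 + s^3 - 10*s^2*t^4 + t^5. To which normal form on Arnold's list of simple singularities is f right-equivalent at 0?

The Hessian of f at 0 has rank 1. Corank 2; j^3 = s^3 is a perfect cube, so E-series; the 5-jet and mu = 8 give E_8.

E_{8}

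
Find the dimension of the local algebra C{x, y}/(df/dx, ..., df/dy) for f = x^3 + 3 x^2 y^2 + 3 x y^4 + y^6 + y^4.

The Hessian of f at 0 has rank 0. Corank 2; j^3 = x^3 is a perfect cube, so E-series; the 4-jet and mu = 6 give E_6.

6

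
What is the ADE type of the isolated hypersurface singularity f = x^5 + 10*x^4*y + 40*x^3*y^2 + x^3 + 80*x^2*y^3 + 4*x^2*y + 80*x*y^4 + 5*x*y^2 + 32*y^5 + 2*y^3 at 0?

The Hessian of f at 0 has rank 0. Corank 2; j^3 = (x + y)^2*(x + 2*y) has shape L^2 M (L != M), so D-series; mu = 6 gives D_6.

D_6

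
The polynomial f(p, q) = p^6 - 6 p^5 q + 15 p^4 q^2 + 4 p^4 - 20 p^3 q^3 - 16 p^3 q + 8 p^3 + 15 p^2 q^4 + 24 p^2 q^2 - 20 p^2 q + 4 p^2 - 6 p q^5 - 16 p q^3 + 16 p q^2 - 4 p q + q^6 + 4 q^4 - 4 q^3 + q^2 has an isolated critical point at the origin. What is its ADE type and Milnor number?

Type A5, Milnor number mu = 5.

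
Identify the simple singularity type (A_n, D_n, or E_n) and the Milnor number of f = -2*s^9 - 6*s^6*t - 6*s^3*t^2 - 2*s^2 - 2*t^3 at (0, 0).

Type A2, Milnor number mu = 2.

The Hessian of f at 0 has rank 1. Corank 1: A-series; mu = 2 gives A_2.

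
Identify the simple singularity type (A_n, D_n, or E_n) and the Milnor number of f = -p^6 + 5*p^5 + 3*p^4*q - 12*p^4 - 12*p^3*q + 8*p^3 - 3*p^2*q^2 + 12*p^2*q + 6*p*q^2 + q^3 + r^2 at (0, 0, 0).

The Hessian of f at 0 has rank 1. Corank 2; j^3 = (2*p + q)^3 is a perfect cube, so E-series; the 5-jet and mu = 8 give E_8.

Type E8, Milnor number mu = 8.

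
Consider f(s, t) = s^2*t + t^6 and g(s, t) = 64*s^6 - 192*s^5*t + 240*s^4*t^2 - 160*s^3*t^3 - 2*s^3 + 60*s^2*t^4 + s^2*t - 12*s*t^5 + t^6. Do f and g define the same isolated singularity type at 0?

Yes.

The Hessian of f at 0 has rank 0. Corank 2; j^3 = s^2*t has shape L^2 M (L != M), so D-series; mu = 7 gives D_7. The Hessian of g at 0 has rank 0. Corank 2; j^3 = -s^2*(2*s - t) has shape L^2 M (L != M), so D-series; mu = 7 gives D_7. Both have type D_7, hence right-equivalent.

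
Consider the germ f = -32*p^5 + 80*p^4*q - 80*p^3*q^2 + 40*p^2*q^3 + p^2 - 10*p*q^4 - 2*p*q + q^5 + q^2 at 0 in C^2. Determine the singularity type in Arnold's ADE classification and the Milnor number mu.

Type A_4, Milnor number mu = 4.

The Hessian of f at 0 has rank 1. Corank 1: A-series; mu = 4 gives A_4.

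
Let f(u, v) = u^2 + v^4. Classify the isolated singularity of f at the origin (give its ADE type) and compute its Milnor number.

Type A_{3}, Milnor number mu = 3.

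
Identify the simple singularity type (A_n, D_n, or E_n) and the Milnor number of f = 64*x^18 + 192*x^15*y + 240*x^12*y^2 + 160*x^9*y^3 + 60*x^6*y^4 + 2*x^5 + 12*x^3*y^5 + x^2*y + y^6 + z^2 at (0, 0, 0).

Type D_{7}, Milnor number mu = 7.

The Hessian of f at 0 has rank 1. Corank 2; j^3 = x^2*y has shape L^2 M (L != M), so D-series; mu = 7 gives D_7.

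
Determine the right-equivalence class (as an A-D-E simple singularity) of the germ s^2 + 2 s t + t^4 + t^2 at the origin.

A_{3}

The Hessian of f at 0 has rank 1. Corank 1: A-series; mu = 3 gives A_3.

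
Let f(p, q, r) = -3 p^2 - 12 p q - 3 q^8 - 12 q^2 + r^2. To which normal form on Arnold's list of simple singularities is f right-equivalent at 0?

A7

The Hessian of f at 0 has rank 2. Corank 1: A-series; mu = 7 gives A_7.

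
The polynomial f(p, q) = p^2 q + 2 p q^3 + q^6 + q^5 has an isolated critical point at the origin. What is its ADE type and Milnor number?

Type D_7, Milnor number mu = 7.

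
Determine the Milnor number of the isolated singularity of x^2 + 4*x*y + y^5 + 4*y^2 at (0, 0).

The Hessian of f at 0 has rank 1. Corank 1: A-series; mu = 4 gives A_4.

4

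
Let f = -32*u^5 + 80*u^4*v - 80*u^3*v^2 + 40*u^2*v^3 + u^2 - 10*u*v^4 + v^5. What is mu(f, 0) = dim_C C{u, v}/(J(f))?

4

The Hessian of f at 0 is [[2, 0], [0, 0]] with rank 1, so corank 1. A Groebner basis of the Jacobian ideal J(f) in C{u,v} is {v^4, u}; counting standard monomials gives mu = 4. Corank 1: A-series; mu = 4 gives A_4.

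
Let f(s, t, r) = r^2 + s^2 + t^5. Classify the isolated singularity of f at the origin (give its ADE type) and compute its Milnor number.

Type A_4, Milnor number mu = 4.

The Hessian of f at 0 is [[2, 0, 0], [0, 0, 0], [0, 0, 2]] with rank 2, so corank 1. A Groebner basis of the Jacobian ideal J(f) in C{s,t,r} is {t^4, s, r}; counting standard monomials gives mu = 4. Corank 1: A-series; mu = 4 gives A_4.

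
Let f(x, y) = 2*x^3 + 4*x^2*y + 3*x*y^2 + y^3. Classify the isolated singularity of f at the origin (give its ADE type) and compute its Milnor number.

Type D_{4}, Milnor number mu = 4.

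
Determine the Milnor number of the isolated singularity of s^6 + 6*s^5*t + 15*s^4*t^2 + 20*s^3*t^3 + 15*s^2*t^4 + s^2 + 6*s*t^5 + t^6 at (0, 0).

5

The Hessian of f at 0 has rank 1. Corank 1: A-series; mu = 5 gives A_5.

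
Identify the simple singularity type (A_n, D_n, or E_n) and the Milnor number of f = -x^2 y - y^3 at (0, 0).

The Hessian of f at 0 has rank 0. Corank 2; j^3 = -y*(x^2 + y^2) splits into three distinct lines over C (the quadratic factor has nonzero discriminant), so D_4.

Type D4, Milnor number mu = 4.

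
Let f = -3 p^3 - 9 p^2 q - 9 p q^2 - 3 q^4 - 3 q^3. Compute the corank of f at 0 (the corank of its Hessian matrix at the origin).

The Hessian at 0 is [[0, 0], [0, 0]] of rank 0; hence corank 2.

2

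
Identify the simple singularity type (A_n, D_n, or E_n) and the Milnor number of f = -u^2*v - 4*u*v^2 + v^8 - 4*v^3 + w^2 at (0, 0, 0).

Type D_9, Milnor number mu = 9.

The Hessian of f at 0 has rank 1. Corank 2; j^3 = -v*(u + 2*v)^2 has shape L^2 M (L != M), so D-series; mu = 9 gives D_9.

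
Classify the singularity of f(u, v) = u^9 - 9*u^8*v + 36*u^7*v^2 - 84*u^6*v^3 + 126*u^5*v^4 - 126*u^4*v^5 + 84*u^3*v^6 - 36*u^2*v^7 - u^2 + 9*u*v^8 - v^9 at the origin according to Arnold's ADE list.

A_{8}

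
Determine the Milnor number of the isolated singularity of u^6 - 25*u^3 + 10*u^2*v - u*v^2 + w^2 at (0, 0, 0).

7

The Hessian of f at 0 has rank 1. Corank 2; j^3 = -u*(5*u - v)^2 has shape L^2 M (L != M), so D-series; mu = 7 gives D_7.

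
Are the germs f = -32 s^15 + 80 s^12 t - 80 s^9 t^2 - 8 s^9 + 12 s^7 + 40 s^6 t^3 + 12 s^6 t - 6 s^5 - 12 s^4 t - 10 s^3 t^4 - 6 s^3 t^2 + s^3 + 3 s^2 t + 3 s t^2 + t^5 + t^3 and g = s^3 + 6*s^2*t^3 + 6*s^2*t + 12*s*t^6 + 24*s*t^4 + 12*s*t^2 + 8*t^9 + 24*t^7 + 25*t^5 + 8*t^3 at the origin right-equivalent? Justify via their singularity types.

Yes.

The Hessian of f at 0 is [[0, 0], [0, 0]] with rank 0, so corank 2. A Groebner basis of the Jacobian ideal J(f) in C{s,t} is {s^2/4 + s*t^3 + s*t/2 + t^2/4, t^4, s^3 - 3*s*t^2 - 2*t^3, s^2*t + 2*s*t^2 + t^3}; counting standard monomials gives mu = 8. Corank 2; j^3 = (s + t)^3 is a perfect cube, so E-series; the 5-jet and mu = 8 give E_8. The Hessian of g at 0 is [[0, 0], [0, 0]] with rank 0, so corank 2. A Groebner basis of the Jacobian ideal J(g) in C{s,t} is {s^2/4 + s*t^3 + s*t + t^2, t^4, s^3 - 12*s*t^2 - 16*t^3, s^2*t + 4*s*t^2 + 4*t^3}; counting standard monomials gives mu = 8. Corank 2; j^3 = (s + 2*t)^3 is a perfect cube, so E-series; the 5-jet and mu = 8 give E_8. Both have type E_8, hence right-equivalent.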